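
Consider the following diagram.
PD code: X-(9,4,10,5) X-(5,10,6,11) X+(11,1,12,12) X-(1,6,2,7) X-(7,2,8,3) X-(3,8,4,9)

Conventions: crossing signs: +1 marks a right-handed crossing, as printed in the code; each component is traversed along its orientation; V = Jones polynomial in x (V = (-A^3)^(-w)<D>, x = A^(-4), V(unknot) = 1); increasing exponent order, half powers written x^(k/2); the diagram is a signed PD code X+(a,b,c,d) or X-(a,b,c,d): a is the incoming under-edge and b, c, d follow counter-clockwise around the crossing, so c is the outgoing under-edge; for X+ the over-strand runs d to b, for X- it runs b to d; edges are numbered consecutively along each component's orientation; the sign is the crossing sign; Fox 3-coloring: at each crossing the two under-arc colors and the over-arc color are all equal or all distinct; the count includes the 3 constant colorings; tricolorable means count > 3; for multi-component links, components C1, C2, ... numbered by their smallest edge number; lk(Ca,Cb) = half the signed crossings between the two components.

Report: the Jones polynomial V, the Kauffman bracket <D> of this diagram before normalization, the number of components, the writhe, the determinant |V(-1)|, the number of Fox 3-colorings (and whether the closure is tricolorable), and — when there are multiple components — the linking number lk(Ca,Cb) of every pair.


V(x) = -x^-7 + x^-6 - x^-5 + x^-4 + x^-2
bracket: A^-4 + A^4 - A^8 + A^12 - A^16, w = -4
1 component, writhe -4, over 6 crossings
det 5, colorings 3 of 3^6 — not tricolorable
observation: det 5 = |V(-1)|; not divisible by 3, so not tricolorable


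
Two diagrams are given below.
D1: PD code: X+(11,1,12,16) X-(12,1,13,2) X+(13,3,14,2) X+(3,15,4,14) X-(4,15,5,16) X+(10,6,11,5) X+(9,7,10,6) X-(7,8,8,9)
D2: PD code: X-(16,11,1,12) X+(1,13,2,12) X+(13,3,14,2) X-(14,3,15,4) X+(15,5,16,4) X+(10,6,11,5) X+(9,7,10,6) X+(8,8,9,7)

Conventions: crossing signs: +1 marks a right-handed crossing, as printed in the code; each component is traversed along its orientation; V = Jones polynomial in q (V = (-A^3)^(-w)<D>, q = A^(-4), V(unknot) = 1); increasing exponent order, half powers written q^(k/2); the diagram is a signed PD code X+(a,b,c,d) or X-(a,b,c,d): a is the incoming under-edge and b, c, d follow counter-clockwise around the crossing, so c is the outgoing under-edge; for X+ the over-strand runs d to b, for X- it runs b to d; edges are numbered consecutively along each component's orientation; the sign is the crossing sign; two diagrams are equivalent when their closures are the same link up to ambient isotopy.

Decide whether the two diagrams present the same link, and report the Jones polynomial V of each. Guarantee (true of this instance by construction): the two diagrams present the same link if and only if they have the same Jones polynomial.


equivalent: yes
D1 (bracket A^6; 8 crossings at w = +2): V = 1
D2 (bracket A^12; 8 crossings at w = +4): V = 1
key observation: one V(q) for all 2 diagrams — one class (guaranteed)


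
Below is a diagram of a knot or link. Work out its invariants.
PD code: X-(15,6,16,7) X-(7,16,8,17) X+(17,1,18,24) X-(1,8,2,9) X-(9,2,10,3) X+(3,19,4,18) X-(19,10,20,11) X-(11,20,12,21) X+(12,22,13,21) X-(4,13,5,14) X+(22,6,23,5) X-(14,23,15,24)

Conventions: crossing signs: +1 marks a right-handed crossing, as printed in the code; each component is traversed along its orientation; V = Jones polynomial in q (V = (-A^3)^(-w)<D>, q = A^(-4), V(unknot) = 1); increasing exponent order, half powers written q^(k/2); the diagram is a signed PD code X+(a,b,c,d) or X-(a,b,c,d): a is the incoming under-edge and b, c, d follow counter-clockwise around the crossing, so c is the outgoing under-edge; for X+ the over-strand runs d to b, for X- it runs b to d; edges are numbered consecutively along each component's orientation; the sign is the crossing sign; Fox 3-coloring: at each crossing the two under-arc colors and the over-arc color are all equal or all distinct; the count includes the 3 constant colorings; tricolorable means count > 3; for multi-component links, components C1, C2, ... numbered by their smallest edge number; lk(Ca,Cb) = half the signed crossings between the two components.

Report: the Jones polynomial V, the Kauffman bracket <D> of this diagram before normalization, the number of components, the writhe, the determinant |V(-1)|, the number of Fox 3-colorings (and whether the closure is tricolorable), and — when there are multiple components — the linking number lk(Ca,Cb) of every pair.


V = -q^-8 + 2q^-7 - 3q^-6 + 4q^-5 - 5q^-4 + 5q^-3 - 3q^-2 + 3q^-1 - 1
<D> = -A^-12 + 3A^-8 - 3A^-4 + 5 - 5A^4 + 4A^8 - 3A^12 + 2A^16 - A^20 (w = -4)
1 component over 12 crossings, w = -4
9 Fox colorings among 3^12, |V(-1)| = 27: tricolorable
why: w = -4 (over 12 crossings) is diagram-only; (-A^3)^(4) removes it from V


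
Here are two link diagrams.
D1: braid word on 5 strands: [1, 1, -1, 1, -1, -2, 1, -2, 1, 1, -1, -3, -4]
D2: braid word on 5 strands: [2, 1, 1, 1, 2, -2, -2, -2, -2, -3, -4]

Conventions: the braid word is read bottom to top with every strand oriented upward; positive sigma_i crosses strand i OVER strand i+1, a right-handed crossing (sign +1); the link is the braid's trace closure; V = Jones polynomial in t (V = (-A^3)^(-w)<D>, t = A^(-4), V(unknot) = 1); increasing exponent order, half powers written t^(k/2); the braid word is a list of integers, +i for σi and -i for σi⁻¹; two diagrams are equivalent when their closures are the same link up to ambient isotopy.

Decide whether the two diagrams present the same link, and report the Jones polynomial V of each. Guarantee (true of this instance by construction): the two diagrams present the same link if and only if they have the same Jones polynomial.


equivalent: no
D1 (bracket -A^-17 + 2A^-13 - A^-9 + 2A^-5 - A^-1 + A^3; 13 crossings at w = -1): V = -t^(-3/2) + t^(-1/2) - 2t^(1/2) + t^(3/2) - 2t^(5/2) + t^(7/2)
V(D2) = -t^(-3/2) - 2t^(1/2) + t^(3/2) - t^(5/2) + t^(7/2)  (w -1, c 11, <D> = -A^-17 + A^-13 - A^-9 + 2A^-5 + A^3)
key observation: 2 classes among 2 diagrams; unequal V(t) rules out equality


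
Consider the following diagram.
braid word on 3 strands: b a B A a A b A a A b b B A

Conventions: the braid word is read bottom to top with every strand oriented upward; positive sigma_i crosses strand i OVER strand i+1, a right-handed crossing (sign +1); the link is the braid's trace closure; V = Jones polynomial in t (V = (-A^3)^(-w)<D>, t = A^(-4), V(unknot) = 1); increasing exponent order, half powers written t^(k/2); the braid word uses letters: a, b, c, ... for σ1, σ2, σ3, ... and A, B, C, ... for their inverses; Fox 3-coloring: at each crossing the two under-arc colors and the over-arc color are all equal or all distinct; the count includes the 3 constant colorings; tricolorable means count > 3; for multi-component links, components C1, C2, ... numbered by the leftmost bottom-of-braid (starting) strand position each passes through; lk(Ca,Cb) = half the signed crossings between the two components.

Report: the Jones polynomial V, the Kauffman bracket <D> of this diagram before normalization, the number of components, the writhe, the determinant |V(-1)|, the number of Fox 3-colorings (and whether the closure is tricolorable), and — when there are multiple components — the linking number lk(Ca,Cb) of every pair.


Jones polynomial: V(t) = -t^-3 + 2t^-2 - 2t^-1 + 3 - 2t + 2t^2 - t^3
<D> = -A^-12 + 2A^-8 - 2A^-4 + 3 - 2A^4 + 2A^8 - A^12; writhe 0
components 1, writhe 0 (14 crossings)
3-colorings: 3 of 3^14, det 13 — not tricolorable
note: w = 0 shifts under R1 moves; the (-A^3)^(0) factor cancels that in V


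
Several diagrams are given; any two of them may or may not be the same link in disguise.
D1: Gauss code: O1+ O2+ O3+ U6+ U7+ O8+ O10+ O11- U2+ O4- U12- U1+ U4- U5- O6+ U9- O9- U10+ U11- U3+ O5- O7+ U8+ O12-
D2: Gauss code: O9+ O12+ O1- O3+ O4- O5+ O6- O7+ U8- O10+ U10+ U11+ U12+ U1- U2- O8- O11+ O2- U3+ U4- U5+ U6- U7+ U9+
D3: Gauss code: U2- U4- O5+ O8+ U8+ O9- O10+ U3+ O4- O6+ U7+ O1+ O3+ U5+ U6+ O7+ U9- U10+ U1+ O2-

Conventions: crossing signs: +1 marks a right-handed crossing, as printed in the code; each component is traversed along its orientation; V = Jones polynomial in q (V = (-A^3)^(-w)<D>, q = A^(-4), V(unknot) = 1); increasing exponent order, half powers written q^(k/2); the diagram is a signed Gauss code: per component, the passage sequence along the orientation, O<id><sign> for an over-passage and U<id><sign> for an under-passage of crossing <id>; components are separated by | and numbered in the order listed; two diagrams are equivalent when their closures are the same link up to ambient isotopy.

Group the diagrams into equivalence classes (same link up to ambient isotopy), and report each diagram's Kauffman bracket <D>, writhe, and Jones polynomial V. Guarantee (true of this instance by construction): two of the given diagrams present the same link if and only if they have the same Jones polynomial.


grouping into links: {D1, D3} | {D2}
V(D1) = q - q^2 + 2q^3 - q^4 + q^5 - q^6  (w +2, c 12, <D> = -A^-18 + A^-14 - A^-10 + 2A^-6 - A^-2 + A^2)
V(D2) = 1  (w +2, c 12, <D> = A^6)
V(D3) = q - q^2 + 2q^3 - q^4 + q^5 - q^6  (w +4, c 10, <D> = -A^-12 + A^-8 - A^-4 + 2 - A^4 + A^8)
key observation: V(q) takes 2 values over 3 diagrams, fixing the grouping


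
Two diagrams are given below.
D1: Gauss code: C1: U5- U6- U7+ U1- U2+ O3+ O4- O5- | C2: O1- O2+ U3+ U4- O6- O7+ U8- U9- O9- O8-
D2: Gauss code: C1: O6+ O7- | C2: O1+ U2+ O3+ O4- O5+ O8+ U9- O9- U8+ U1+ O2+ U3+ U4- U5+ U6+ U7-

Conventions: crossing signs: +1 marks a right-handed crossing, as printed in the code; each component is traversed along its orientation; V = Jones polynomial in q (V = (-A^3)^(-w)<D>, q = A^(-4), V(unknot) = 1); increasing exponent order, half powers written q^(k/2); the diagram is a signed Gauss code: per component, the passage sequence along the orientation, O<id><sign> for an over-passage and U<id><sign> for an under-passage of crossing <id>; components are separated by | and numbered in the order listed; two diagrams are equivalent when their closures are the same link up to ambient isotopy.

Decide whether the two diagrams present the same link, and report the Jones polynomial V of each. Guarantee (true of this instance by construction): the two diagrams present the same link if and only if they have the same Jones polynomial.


same link: no
V(D1) = -q^(-1/2) - q^(1/2)  [9 crossings, <D> = A^-11 + A^-7, w = -3]
V(D2) = -q^(1/2) - q^(3/2) - q^(5/2) + q^(9/2)  (w +3, c 9, <D> = -A^-9 + A^-1 + A^3 + A^7)
note: comparing 2 Jones polynomials yields 2 groups


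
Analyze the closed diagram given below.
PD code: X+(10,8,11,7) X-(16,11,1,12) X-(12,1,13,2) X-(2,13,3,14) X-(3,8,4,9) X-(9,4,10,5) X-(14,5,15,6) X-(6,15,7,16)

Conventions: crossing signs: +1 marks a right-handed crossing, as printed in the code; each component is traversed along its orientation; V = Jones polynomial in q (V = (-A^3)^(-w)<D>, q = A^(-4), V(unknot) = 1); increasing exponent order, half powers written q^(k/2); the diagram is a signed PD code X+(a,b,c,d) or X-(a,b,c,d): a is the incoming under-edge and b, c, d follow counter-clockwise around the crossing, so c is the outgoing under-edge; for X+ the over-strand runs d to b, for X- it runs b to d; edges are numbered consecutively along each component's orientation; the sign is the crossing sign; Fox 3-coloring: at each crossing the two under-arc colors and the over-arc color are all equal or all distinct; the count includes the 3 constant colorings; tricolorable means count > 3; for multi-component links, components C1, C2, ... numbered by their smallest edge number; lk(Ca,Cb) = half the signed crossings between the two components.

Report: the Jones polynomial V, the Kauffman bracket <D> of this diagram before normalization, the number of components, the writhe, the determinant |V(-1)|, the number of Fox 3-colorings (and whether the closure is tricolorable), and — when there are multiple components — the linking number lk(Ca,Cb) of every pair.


Jones polynomial: V(q) = -q^-9 + 2q^-8 - 3q^-7 + 3q^-6 - 3q^-5 + 3q^-4 - q^-3 + q^-2
<D> = A^-10 - A^-6 + 3A^-2 - 3A^2 + 3A^6 - 3A^10 + 2A^14 - A^18; writhe -6
components 1, writhe -6 (8 crossings)
3-colorings: 3 of 3^8, det 17 — not tricolorable
note: w = -6 (over 8 crossings) is diagram-only; (-A^3)^(6) removes it from V


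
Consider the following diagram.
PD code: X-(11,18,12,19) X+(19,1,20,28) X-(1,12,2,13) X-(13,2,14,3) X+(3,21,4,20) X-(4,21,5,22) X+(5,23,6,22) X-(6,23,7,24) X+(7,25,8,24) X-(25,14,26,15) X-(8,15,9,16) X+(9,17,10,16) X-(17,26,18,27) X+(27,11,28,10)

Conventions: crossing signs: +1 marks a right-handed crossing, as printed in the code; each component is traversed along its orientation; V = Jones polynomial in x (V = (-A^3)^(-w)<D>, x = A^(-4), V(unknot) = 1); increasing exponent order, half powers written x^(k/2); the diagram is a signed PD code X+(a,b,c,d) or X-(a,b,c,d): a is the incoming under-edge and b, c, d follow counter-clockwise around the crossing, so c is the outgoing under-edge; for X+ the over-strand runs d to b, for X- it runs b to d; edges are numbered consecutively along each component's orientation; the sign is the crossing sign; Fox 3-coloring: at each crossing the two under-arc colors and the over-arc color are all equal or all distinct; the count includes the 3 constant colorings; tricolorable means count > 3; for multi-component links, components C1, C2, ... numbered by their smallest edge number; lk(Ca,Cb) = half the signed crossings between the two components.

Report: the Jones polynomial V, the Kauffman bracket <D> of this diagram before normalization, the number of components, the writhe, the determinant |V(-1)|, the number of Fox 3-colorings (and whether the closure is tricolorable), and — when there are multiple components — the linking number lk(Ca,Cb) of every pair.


Jones polynomial: V(x) = -x^-6 + 3x^-5 - 5x^-4 + 6x^-3 - 6x^-2 + 6x^-1 - 4 + 3x - x^2
<D> = -A^-14 + 3A^-10 - 4A^-6 + 6A^-2 - 6A^2 + 6A^6 - 5A^10 + 3A^14 - A^18; writhe -2
components 1, writhe -2 (14 crossings)
3-colorings: 3 of 3^14, det 35 — not tricolorable
note: V spans 8 powers of x: at least 8 crossings in any diagram


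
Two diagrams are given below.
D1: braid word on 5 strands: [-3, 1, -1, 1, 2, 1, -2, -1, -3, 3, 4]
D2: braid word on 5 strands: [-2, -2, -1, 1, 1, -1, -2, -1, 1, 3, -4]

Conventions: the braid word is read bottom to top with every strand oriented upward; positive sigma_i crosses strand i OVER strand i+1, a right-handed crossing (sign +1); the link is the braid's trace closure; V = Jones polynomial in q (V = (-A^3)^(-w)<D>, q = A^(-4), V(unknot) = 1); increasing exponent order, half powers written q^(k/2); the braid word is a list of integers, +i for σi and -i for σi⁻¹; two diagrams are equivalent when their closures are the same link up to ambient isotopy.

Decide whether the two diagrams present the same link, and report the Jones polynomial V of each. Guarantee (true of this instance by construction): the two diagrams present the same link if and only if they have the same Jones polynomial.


equivalent: no
D1 (bracket A + A^5; 11 crossings at w = +1): V = -q^(-1/2) - q^(1/2)
V(D2) = q^(-9/2) - q^(-5/2) - q^(-3/2) - q^(-1/2)  [11 crossings, <D> = A^-7 + A^-3 + A - A^9, w = -3]
observation: 2 classes among 2 diagrams; unequal V(q) rules out equality


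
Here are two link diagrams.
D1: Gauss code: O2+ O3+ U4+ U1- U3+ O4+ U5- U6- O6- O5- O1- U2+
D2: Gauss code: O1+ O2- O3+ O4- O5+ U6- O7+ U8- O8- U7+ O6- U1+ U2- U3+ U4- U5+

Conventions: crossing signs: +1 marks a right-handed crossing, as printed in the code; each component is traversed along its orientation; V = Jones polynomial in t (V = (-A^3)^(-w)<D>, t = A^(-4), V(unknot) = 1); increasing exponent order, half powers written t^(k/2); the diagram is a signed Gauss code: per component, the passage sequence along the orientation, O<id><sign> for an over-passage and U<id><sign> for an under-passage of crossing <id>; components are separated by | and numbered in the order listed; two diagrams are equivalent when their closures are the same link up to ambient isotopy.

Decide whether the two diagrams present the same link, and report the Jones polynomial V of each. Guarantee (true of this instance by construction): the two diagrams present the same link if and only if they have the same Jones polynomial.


same link: yes
V(D1) = 1  [6 crossings, <D> = 1, w = 0]
D2 (bracket 1; 8 crossings at w = 0): V = 1
note: from 6 to 8 crossings by R-moves: one link, two diagrams


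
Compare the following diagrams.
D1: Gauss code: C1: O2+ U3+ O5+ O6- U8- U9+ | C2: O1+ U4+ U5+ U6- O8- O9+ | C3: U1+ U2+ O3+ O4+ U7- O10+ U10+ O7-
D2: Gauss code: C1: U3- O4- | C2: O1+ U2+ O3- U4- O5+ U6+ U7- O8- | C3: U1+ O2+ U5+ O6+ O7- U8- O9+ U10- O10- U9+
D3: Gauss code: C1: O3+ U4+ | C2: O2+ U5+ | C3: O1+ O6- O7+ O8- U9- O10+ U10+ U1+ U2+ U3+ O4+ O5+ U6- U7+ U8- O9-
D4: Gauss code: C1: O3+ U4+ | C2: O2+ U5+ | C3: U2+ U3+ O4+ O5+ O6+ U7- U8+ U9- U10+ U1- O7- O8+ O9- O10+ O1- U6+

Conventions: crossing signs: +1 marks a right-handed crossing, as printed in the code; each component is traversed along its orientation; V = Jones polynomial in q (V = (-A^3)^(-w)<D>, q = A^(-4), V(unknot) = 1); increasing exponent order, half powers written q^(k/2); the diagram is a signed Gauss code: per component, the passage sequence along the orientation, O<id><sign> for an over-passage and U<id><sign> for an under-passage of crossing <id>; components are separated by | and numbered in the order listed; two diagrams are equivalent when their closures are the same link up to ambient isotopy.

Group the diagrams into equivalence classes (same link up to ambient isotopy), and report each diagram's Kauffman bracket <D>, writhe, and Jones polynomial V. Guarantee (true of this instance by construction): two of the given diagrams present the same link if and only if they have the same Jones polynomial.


grouping into links: {D1, D3, D4} | {D2}
V(D1) = q + 2q^3 + q^5  (w +4, c 10, <D> = A^-8 + 2 + A^8)
V(D2) = q^-2 + 2 + q^2  [10 crossings, <D> = A^-8 + 2 + A^8, w = 0]
V(D3) = q + 2q^3 + q^5  [10 crossings, <D> = A^-8 + 2 + A^8, w = +4]
V(D4) = q + 2q^3 + q^5  [10 crossings, <D> = A^-8 + 2 + A^8, w = +4]
why: 2 classes among 4 diagrams; unequal V(q) rules out equality


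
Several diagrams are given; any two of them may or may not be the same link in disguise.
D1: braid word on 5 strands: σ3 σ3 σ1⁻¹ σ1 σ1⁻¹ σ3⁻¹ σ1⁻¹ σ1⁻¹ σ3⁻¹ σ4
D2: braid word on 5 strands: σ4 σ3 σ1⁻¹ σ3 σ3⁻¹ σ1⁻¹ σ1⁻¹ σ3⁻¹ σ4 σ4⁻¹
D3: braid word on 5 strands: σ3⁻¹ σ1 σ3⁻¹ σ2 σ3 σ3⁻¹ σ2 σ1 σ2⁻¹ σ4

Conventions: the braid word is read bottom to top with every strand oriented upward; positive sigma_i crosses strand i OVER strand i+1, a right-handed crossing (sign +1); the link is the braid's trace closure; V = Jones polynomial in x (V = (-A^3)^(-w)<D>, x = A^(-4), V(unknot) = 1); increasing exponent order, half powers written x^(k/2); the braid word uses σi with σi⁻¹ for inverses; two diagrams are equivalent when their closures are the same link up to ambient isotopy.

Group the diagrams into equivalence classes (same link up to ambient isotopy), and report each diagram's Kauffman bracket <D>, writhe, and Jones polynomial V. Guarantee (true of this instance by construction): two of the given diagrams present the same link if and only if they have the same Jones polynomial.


classes: {D1, D2} | {D3}
V(D1) = -x^-5 - x^-4 + x^-3 + 2x^-2 + 2x^-1 + 1  [10 crossings, <D> = A^-6 + 2A^-2 + 2A^2 + A^6 - A^10 - A^14, w = -2]
V(D2) = -x^-5 - x^-4 + x^-3 + 2x^-2 + 2x^-1 + 1  (w -2, c 10, <D> = A^-6 + 2A^-2 + 2A^2 + A^6 - A^10 - A^14)
V(D3) = x^-2 - x^-1 + 2 - x + 2x^2 + x^4  (w +2, c 10, <D> = A^-10 + 2A^-2 - A^2 + 2A^6 - A^10 + A^14)
insight: V(x) takes 2 values over 3 diagrams, fixing the grouping


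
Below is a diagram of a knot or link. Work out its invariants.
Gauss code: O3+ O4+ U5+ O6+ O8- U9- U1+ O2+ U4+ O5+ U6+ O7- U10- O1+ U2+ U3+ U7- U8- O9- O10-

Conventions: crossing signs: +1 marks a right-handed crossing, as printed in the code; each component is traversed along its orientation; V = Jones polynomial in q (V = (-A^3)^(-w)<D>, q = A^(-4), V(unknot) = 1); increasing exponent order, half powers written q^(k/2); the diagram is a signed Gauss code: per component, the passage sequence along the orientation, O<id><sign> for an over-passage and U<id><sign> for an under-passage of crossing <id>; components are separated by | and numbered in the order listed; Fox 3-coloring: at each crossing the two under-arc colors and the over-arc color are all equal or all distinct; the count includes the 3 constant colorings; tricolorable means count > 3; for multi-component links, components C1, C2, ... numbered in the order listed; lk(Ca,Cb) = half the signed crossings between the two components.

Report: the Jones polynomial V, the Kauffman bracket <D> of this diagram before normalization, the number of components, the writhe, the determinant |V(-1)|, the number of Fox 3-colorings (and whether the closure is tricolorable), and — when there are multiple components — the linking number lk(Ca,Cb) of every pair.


V(q) = q + q^3 - q^4
bracket: -A^-10 + A^-6 + A^2, w = +2
1 component, writhe +2, over 10 crossings
det 3, colorings 9 of 3^10 — tricolorable
observation: w = +2 shifts under R1 moves; the (-A^3)^(-2) factor cancels that in V


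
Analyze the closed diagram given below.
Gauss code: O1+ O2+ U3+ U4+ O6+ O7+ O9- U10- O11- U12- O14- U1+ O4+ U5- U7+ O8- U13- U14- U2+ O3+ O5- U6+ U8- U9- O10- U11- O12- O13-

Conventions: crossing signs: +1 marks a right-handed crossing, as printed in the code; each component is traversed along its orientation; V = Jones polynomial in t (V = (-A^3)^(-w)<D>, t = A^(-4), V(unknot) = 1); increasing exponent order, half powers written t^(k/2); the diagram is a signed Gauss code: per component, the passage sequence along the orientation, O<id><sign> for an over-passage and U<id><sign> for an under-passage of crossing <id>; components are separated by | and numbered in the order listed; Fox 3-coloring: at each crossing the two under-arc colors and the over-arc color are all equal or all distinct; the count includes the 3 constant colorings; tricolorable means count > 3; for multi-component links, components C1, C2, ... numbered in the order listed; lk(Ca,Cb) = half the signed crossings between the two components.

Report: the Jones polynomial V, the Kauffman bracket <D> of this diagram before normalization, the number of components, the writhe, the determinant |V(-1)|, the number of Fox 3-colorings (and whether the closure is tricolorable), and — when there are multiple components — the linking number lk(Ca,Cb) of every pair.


V(t) = t^-5 - 2t^-4 + 2t^-3 - 2t^-2 + 2t^-1 - 1 + t
bracket: A^-10 - A^-6 + 2A^-2 - 2A^2 + 2A^6 - 2A^10 + A^14, w = -2
1 component, writhe -2, over 14 crossings
det 11, colorings 3 of 3^14 — not tricolorable
observation: the span of V is 6, forcing >= 6 crossings in any diagram


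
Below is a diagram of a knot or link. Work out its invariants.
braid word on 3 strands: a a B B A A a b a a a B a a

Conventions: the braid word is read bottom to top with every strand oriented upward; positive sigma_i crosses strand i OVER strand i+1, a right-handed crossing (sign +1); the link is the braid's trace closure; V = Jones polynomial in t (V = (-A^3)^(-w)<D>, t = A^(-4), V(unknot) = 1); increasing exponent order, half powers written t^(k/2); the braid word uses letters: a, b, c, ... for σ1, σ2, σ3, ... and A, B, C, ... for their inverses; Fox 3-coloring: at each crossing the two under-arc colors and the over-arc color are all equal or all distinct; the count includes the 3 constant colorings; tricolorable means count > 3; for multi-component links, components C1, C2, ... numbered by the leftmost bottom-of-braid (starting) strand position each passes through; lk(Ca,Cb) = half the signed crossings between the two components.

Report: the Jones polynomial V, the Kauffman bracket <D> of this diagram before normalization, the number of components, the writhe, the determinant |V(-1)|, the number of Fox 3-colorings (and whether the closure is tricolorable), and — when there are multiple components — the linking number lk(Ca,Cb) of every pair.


V = -t^-1 + 3 - 4t + 7t^2 - 8t^3 + 9t^4 - 9t^5 + 7t^6 - 5t^7 + 3t^8 - t^9
<D> = -A^-24 + 3A^-20 - 5A^-16 + 7A^-12 - 9A^-8 + 9A^-4 - 8 + 7A^4 - 4A^8 + 3A^12 - A^16 (w = +4)
1 component over 14 crossings, w = +4
9 Fox colorings among 3^14, |V(-1)| = 57: tricolorable
why: the word shrinks to σ1 σ1 σ2⁻¹ σ2⁻¹ σ1⁻¹ σ2 σ1 σ1 σ1 σ2⁻¹ σ1 σ1 after cancelling


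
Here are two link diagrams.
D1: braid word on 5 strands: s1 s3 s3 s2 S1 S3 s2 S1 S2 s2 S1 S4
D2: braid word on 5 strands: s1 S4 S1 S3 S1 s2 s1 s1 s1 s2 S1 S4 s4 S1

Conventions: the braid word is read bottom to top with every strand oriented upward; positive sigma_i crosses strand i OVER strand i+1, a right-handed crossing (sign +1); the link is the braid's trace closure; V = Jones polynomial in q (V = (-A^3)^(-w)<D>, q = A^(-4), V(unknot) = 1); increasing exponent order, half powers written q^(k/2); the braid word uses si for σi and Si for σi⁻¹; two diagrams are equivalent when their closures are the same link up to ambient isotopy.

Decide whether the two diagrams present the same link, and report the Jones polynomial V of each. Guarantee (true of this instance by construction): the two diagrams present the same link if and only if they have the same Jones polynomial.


equivalent: no
V(D1) = q^-2 - q^-1 + 2 - 2q + q^2 - q^3 + q^4  (w 0, c 12, <D> = A^-16 - A^-12 + A^-8 - 2A^-4 + 2 - A^4 + A^8)
D2 (bracket -A^-20 + A^-16 - A^-12 + 2A^-8 - A^-4 + 2 - A^4; 14 crossings at w = 0): V = -q^-1 + 2 - q + 2q^2 - q^3 + q^4 - q^5
why: V(q) takes 2 values over 2 diagrams, fixing the grouping


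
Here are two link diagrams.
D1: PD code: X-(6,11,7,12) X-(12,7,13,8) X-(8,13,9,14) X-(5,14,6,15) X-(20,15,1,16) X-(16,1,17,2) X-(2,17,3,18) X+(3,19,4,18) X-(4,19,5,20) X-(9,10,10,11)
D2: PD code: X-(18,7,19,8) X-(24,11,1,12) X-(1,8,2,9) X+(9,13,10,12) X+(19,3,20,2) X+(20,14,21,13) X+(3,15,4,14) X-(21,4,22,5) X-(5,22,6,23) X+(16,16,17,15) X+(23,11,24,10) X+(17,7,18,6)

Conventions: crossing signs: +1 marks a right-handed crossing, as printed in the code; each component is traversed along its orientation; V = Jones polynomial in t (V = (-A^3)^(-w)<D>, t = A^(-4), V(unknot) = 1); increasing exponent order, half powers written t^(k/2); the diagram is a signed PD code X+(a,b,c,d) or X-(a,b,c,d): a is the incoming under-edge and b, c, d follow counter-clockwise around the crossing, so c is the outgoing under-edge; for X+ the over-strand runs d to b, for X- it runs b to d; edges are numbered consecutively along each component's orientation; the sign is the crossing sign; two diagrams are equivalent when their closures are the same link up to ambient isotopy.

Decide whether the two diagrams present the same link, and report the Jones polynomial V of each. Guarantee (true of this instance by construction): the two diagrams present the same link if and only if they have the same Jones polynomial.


same link: no
V(D1) = t^-8 - 2t^-7 + t^-6 - 2t^-5 + 2t^-4 + t^-2  [10 crossings, <D> = A^-16 + 2A^-8 - 2A^-4 + 1 - 2A^4 + A^8, w = -8]
D2 (bracket A^6; 12 crossings at w = +2): V = 1
note: 2 classes among 2 diagrams; unequal V(t) rules out equality


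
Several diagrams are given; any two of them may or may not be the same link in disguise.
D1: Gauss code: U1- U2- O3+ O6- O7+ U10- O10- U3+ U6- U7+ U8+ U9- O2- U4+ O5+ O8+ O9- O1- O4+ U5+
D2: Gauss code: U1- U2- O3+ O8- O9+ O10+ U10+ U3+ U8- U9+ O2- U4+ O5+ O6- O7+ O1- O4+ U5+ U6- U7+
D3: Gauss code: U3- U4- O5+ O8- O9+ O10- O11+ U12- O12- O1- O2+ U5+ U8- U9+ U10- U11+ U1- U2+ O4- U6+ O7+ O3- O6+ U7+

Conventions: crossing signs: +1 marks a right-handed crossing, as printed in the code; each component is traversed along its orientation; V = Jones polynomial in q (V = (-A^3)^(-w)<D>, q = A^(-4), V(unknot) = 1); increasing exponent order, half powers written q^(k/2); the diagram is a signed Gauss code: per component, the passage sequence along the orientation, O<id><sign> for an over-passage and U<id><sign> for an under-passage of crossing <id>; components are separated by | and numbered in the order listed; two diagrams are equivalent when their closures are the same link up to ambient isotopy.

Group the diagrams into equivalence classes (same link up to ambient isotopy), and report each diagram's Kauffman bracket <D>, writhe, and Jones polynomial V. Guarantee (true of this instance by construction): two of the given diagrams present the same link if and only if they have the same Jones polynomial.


equivalence classes: {D1, D2, D3}
D1 (bracket 1; 10 crossings at w = 0): V = 1
V(D2) = 1  (w +2, c 10, <D> = A^6)
D3 (bracket 1; 12 crossings at w = 0): V = 1
key observation: one V(q) for all 3 diagrams — one class (guaranteed)


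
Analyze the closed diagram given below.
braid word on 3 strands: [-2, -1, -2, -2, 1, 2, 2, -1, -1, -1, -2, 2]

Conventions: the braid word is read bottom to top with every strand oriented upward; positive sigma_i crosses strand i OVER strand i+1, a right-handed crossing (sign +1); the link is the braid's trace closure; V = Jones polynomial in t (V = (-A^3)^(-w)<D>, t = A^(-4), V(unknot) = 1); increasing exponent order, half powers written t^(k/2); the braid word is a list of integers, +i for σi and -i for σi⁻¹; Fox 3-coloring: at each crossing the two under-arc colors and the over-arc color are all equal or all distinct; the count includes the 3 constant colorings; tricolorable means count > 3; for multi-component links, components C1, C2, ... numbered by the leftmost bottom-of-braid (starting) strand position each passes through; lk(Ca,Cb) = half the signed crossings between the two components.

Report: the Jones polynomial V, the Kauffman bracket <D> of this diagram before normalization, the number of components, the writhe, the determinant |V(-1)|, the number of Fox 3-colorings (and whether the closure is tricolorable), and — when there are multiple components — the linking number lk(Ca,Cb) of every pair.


V = -t^-7 + t^-6 - t^-5 + t^-4 + t^-2
<D> = A^-4 + A^4 - A^8 + A^12 - A^16 (w = -4)
1 component over 12 crossings, w = -4
3 Fox colorings among 3^12, |V(-1)| = 5: not tricolorable
why: inverse pairs cancel, leaving σ2⁻¹ σ1⁻¹ σ2⁻¹ σ2⁻¹ σ1 σ2 σ2 σ1⁻¹ σ1⁻¹ σ1⁻¹


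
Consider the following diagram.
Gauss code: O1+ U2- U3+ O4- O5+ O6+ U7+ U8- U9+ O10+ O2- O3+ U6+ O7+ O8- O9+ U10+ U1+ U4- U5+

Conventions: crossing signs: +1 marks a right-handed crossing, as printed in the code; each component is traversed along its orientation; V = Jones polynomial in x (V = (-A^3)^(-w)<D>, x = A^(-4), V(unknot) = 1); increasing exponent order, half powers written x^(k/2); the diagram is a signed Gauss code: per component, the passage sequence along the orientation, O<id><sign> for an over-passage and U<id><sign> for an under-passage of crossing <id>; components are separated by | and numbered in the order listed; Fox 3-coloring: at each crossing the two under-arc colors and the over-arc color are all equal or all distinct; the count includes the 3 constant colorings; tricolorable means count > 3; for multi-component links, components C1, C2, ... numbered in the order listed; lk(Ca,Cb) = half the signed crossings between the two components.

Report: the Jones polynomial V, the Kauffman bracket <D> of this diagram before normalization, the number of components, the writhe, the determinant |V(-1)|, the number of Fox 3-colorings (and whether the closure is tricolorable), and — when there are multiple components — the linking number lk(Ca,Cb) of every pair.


V(x) = x + x^3 - x^4
bracket: -A^-4 + 1 + A^8, w = +4
1 component, writhe +4, over 10 crossings
det 3, colorings 9 of 3^10 — tricolorable
observation: V spans 3 powers of x: at least 3 crossings in any diagram


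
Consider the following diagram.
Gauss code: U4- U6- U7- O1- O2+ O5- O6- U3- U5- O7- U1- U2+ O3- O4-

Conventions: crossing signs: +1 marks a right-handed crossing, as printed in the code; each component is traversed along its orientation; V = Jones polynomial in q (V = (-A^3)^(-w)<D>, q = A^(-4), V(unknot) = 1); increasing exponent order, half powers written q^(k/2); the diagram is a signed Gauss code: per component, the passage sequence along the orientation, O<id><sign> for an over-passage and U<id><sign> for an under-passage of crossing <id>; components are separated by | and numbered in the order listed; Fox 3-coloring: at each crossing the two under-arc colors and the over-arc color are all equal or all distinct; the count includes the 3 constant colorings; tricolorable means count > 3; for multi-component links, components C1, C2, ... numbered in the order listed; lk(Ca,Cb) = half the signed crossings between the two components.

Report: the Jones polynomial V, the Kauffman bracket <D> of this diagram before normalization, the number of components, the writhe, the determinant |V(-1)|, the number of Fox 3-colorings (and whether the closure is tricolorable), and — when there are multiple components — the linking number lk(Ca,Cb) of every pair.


V(q) = -q^-4 + q^-3 + q^-1
bracket: -A^-11 - A^-3 + A, w = -5
1 component, writhe -5, over 7 crossings
det 3, colorings 9 of 3^7 — tricolorable
observation: w = -5 shifts under R1 moves; the (-A^3)^(5) factor cancels that in V


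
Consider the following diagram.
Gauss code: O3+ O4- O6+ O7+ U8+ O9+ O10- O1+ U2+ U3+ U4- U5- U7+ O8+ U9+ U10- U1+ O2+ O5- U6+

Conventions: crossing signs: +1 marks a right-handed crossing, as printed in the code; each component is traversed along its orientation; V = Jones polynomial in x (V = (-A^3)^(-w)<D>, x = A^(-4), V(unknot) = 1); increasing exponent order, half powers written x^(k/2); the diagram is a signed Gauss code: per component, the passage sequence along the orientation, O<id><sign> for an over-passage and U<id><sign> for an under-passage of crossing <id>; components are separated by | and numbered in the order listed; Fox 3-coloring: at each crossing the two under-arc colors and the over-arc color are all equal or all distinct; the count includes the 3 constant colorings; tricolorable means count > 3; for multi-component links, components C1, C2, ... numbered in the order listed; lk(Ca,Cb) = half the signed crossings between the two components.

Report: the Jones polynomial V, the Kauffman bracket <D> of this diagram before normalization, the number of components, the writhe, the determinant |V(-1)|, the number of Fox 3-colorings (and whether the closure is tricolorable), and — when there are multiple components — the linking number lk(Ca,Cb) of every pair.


V(x) = x + x^3 - x^4
bracket: -A^-4 + 1 + A^8, w = +4
1 component, writhe +4, over 10 crossings
det 3, colorings 9 of 3^10 — tricolorable
observation: det 3 = |V(-1)|; divisible by 3, so tricolorable


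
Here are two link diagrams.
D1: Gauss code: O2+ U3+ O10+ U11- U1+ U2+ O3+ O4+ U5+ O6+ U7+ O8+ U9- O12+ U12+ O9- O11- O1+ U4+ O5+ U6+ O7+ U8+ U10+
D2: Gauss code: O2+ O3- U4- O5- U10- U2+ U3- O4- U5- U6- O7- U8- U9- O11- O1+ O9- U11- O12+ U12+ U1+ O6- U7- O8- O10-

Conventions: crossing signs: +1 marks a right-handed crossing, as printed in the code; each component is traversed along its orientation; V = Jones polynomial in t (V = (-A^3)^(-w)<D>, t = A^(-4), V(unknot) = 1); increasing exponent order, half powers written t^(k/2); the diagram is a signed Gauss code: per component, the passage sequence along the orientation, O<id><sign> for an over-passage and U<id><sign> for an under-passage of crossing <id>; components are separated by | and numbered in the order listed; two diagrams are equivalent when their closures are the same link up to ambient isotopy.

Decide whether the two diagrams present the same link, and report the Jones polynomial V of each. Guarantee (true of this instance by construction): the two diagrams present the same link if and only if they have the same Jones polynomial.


same link: no
V(D1) = t^3 + 2t^5 - 2t^6 + 2t^7 - 3t^8 + 2t^9 - 2t^10 + t^11  [12 crossings, <D> = A^-20 - 2A^-16 + 2A^-12 - 3A^-8 + 2A^-4 - 2 + 2A^4 + A^12, w = +8]
V(D2) = t^-8 - 2t^-7 + t^-6 - 2t^-5 + 2t^-4 + t^-2  [12 crossings, <D> = A^-10 + 2A^-2 - 2A^2 + A^6 - 2A^10 + A^14, w = -6]
insight: V(t) takes 2 values over 2 diagrams, fixing the grouping


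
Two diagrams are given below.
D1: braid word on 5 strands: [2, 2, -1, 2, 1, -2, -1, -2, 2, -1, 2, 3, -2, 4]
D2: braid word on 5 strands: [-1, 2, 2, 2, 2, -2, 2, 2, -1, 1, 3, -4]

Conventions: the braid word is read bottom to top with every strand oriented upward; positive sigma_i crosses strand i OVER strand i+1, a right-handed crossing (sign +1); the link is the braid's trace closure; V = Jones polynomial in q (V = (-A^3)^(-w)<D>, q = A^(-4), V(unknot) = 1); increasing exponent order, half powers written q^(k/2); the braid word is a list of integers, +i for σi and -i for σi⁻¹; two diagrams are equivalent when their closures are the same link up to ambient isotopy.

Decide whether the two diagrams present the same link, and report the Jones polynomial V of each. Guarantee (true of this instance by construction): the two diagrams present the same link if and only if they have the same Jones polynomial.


same link: no
V(D1) = -q^-3 + 2q^-2 - 2q^-1 + 3 - 2q + 2q^2 - q^3  [14 crossings, <D> = -A^-6 + 2A^-2 - 2A^2 + 3A^6 - 2A^10 + 2A^14 - A^18, w = +2]
D2 (bracket -A^-16 + A^-12 - A^-8 + A^-4 + A^4; 12 crossings at w = +4): V = q^2 + q^4 - q^5 + q^6 - q^7
note: 2 values of V(q) split the 2 diagrams


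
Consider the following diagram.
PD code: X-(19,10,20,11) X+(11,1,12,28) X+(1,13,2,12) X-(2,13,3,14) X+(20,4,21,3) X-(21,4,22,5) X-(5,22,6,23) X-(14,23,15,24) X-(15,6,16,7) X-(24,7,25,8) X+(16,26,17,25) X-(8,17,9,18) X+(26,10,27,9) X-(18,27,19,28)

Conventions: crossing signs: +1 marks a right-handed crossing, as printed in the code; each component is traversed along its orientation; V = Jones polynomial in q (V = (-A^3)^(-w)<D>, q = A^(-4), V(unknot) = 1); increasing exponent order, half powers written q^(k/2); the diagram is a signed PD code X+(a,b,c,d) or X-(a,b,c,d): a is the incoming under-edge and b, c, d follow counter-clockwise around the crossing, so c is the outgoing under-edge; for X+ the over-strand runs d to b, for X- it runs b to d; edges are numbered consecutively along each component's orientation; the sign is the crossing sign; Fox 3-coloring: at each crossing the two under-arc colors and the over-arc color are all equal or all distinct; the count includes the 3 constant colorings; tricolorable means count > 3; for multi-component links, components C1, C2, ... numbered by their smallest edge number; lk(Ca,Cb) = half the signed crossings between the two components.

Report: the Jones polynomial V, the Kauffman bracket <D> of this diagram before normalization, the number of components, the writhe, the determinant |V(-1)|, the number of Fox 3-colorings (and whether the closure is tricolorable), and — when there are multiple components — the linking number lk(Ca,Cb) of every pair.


V(q) = q^-7 - 2q^-6 + 2q^-5 - 3q^-4 + 3q^-3 - 2q^-2 + 2q^-1
bracket: 2A^-8 - 2A^-4 + 3 - 3A^4 + 2A^8 - 2A^12 + A^16, w = -4
1 component, writhe -4, over 14 crossings
det 15, colorings 9 of 3^14 — tricolorable
observation: |V(-1)| = 15: so tricolorable, since 3 divides 15


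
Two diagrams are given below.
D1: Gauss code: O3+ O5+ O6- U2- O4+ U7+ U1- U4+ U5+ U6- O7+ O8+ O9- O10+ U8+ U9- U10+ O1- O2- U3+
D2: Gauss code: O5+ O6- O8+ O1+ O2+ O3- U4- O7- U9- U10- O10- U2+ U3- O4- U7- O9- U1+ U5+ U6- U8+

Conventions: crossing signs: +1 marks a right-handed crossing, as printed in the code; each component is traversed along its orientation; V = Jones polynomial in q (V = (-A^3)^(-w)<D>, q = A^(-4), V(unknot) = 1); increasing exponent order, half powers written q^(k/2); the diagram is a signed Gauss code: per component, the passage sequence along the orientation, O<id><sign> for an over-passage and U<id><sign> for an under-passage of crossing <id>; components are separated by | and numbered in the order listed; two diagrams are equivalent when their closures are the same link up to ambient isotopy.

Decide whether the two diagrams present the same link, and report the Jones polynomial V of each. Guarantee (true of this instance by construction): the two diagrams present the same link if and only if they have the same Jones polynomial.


equivalent: no
V(D1) = 1  (w +2, c 10, <D> = A^6)
V(D2) = -q^-4 + q^-3 + q^-1  (w -2, c 10, <D> = A^-2 + A^6 - A^10)
why: V(q) takes 2 values over 2 diagrams, fixing the grouping
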